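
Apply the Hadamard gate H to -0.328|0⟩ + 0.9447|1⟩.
0.4361|0⟩ - 0.8999|1⟩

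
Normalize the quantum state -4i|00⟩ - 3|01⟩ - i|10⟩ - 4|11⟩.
-0.6172i|00⟩ - 0.4629|01⟩ - 0.1543i|10⟩ - 0.6172|11⟩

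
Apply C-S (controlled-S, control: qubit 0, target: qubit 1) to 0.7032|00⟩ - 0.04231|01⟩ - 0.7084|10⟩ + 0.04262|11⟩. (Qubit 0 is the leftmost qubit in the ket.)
0.7032|00⟩ - 0.04231|01⟩ - 0.7084|10⟩ + 0.04262i|11⟩

C-S leaves the control-|0⟩ kets |00⟩, |01⟩ unchanged and applies S to qubit 1 on the control-|1⟩ pair (|10⟩, |11⟩).
S = [[1, 0], [0, i]].
With a = amp(|10⟩) = -0.7084 and b = amp(|11⟩) = 0.04262:
new amp(|10⟩) = (1)·a = -0.7084
new amp(|11⟩) = (i)·b = 0.04262i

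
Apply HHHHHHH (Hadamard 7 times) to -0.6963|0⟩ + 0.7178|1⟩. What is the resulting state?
0.0152|0⟩ - 0.9999|1⟩

H² = I, so H^7 = H: a single Hadamard. With (a, b) = (-0.6963, 0.7178), H gives ((a + b)/√2, (a − b)/√2) = (0.0152, -0.9999).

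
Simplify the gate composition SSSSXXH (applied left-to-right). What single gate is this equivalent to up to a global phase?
H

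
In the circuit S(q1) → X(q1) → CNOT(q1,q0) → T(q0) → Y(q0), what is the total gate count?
5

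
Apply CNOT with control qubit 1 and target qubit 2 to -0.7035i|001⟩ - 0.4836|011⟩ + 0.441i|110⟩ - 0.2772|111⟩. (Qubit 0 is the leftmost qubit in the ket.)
-0.7035i|001⟩ - 0.4836|010⟩ - 0.2772|110⟩ + 0.441i|111⟩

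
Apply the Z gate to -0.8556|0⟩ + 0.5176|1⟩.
-0.8556|0⟩ - 0.5176|1⟩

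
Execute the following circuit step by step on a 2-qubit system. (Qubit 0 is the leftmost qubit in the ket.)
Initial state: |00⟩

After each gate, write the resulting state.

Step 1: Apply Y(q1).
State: i|01⟩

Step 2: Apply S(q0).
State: i|01⟩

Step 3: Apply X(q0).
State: i|11⟩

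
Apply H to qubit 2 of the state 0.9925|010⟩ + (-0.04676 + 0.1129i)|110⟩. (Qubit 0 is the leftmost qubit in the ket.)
0.7018|010⟩ + 0.7018|011⟩ + (-0.03306 + 0.07983i)|110⟩ + (-0.03306 + 0.07983i)|111⟩

H on qubit 2 mixes each pair of kets that differ only in qubit 2: amplitudes (a, b) of (|…0…⟩, |…1…⟩) become ((a + b)/√2, (a − b)/√2). Kets absent from the input have amplitude 0.
(|010⟩, |011⟩): (a, b) = (0.9925, 0) → (0.7018, 0.7018)
(|110⟩, |111⟩): (a, b) = ((-0.04676 + 0.1129i), 0) → ((-0.03306 + 0.07983i), (-0.03306 + 0.07983i))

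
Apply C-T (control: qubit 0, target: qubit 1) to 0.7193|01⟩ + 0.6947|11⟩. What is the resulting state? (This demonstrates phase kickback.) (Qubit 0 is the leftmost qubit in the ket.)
0.7193|01⟩ + (0.4912 + 0.4912i)|11⟩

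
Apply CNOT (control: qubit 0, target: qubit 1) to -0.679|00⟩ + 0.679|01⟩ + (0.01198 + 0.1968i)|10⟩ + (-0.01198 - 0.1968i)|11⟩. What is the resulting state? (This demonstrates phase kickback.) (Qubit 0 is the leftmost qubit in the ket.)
-0.679|00⟩ + 0.679|01⟩ + (-0.01198 - 0.1968i)|10⟩ + (0.01198 + 0.1968i)|11⟩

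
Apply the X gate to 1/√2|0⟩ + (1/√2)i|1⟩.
(1/√2)i|0⟩ + 1/√2|1⟩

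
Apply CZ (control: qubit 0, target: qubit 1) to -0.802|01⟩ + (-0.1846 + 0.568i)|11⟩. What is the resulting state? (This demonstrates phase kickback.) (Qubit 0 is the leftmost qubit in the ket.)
-0.802|01⟩ + (0.1846 - 0.568i)|11⟩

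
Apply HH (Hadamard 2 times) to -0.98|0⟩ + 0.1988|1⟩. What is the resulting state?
-0.98|0⟩ + 0.1988|1⟩

H² = I, so an even number of Hadamards cancels: H^2 = I and the state is unchanged.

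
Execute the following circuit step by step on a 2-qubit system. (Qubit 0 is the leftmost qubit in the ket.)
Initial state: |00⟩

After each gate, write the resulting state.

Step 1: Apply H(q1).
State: 1/√2|00⟩ + 1/√2|01⟩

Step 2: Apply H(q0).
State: 1/2|00⟩ + 1/2|01⟩ + 1/2|10⟩ + 1/2|11⟩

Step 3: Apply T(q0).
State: 1/2|00⟩ + 1/2|01⟩ + (1/√8 + (1/√8)i)|10⟩ + (1/√8 + (1/√8)i)|11⟩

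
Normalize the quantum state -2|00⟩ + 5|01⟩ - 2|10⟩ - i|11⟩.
-0.343|00⟩ + 0.8575|01⟩ - 0.343|10⟩ - 0.1715i|11⟩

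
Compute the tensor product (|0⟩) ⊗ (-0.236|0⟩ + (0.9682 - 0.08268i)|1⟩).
-0.236|00⟩ + (0.9682 - 0.08268i)|01⟩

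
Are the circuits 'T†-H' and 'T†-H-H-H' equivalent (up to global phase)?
Yes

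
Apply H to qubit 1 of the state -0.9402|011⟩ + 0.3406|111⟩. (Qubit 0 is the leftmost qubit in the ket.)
-0.6648|001⟩ + 0.6648|011⟩ + 0.2408|101⟩ - 0.2408|111⟩

H on qubit 1 mixes each pair of kets that differ only in qubit 1: amplitudes (a, b) of (|…0…⟩, |…1…⟩) become ((a + b)/√2, (a − b)/√2). Kets absent from the input have amplitude 0.
(|001⟩, |011⟩): (a, b) = (0, -0.9402) → (-0.6648, 0.6648)
(|101⟩, |111⟩): (a, b) = (0, 0.3406) → (0.2408, -0.2408)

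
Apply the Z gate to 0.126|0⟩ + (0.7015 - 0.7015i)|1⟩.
0.126|0⟩ + (-0.7015 + 0.7015i)|1⟩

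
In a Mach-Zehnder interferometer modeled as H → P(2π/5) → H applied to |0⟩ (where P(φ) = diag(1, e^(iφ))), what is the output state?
(0.6545 + 0.4755i)|0⟩ + (0.3455 - 0.4755i)|1⟩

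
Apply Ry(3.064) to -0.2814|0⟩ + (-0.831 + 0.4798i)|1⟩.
(0.8195 - 0.4794i)|0⟩ + (-0.3134 + 0.01861i)|1⟩

Ry(3.064) = [[cos(θ/2), −sin(θ/2)], [sin(θ/2), cos(θ/2)]]; θ = 3.064, cos(θ/2) ≈ 0.0387866, sin(θ/2) ≈ 0.999248.
With a = amp(|0⟩) = -0.2814 and b = amp(|1⟩) = (-0.831 + 0.4798i):
new amp(|0⟩) = (0.0387866)·a + (-0.999248)·b = (0.8195 - 0.4794i)
new amp(|1⟩) = (0.999248)·a + (0.0387866)·b = (-0.3134 + 0.01861i)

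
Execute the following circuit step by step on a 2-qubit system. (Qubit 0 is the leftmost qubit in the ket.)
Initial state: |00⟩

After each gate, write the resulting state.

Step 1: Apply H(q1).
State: 1/√2|00⟩ + 1/√2|01⟩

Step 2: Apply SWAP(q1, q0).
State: 1/√2|00⟩ + 1/√2|10⟩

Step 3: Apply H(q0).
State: |00⟩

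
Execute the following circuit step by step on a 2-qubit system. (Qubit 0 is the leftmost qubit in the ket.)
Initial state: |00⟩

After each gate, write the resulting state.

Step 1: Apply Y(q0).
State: i|10⟩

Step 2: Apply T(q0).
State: (-1/√2 + (1/√2)i)|10⟩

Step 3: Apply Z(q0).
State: (1/√2 - (1/√2)i)|10⟩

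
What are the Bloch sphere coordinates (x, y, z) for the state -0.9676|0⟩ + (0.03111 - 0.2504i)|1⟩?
(-0.0602, 0.4846, 0.8726)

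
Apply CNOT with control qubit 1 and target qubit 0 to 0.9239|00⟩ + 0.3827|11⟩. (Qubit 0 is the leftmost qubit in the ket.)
0.9239|00⟩ + 0.3827|01⟩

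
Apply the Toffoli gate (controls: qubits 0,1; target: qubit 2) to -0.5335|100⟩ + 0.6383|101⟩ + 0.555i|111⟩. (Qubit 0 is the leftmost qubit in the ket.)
-0.5335|100⟩ + 0.6383|101⟩ + 0.555i|110⟩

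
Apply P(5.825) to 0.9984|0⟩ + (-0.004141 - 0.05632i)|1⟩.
0.9984|0⟩ + (-0.02863 - 0.04868i)|1⟩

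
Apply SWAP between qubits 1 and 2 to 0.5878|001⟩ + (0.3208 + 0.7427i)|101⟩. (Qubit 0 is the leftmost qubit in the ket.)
0.5878|010⟩ + (0.3208 + 0.7427i)|110⟩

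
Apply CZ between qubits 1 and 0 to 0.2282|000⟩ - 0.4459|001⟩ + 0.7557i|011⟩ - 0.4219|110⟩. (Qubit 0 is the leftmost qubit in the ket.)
0.2282|000⟩ - 0.4459|001⟩ + 0.7557i|011⟩ + 0.4219|110⟩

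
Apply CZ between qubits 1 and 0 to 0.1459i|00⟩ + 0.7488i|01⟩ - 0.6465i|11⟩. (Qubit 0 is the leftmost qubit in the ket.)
0.1459i|00⟩ + 0.7488i|01⟩ + 0.6465i|11⟩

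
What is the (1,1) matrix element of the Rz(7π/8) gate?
(0.1951 + 0.9808i)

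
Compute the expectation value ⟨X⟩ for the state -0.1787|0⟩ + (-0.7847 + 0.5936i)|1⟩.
0.2805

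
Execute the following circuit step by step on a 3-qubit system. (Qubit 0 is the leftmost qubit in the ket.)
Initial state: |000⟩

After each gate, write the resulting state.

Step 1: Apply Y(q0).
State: i|100⟩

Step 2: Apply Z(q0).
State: -i|100⟩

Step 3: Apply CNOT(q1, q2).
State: -i|100⟩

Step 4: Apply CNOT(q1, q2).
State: -i|100⟩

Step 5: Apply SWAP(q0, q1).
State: -i|010⟩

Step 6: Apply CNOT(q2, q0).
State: -i|010⟩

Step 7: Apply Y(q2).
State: |011⟩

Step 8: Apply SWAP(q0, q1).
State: |101⟩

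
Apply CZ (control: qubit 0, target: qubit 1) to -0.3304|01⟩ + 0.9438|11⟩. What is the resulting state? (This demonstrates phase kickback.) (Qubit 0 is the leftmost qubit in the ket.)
-0.3304|01⟩ - 0.9438|11⟩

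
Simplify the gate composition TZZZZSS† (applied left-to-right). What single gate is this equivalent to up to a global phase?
T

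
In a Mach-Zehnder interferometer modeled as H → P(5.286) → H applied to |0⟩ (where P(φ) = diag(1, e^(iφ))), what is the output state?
(0.7713 - 0.42i)|0⟩ + (0.2287 + 0.42i)|1⟩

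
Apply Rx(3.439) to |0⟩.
-0.1482|0⟩ - 0.989i|1⟩

Rx(3.439) = [[cos(θ/2), −i·sin(θ/2)], [−i·sin(θ/2), cos(θ/2)]]; θ = 3.439, cos(θ/2) ≈ -0.148156, sin(θ/2) ≈ 0.988964.
With a = amp(|0⟩) = 1 and b = amp(|1⟩) = 0:
new amp(|0⟩) = (-0.148156)·a + (-0.988964i)·b = -0.1482
new amp(|1⟩) = (-0.988964i)·a + (-0.148156)·b = -0.989i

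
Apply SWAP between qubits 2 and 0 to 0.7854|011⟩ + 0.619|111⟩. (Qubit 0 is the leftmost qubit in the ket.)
0.7854|110⟩ + 0.619|111⟩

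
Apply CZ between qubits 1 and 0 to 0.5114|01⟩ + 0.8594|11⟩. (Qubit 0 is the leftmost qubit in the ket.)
0.5114|01⟩ - 0.8594|11⟩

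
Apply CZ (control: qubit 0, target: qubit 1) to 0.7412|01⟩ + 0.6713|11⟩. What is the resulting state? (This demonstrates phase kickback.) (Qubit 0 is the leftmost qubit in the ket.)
0.7412|01⟩ - 0.6713|11⟩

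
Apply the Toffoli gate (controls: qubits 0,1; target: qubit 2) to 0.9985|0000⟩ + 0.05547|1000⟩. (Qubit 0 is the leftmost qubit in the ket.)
0.9985|0000⟩ + 0.05547|1000⟩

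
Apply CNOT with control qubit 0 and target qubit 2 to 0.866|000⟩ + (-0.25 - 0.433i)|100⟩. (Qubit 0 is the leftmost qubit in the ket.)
0.866|000⟩ + (-0.25 - 0.433i)|101⟩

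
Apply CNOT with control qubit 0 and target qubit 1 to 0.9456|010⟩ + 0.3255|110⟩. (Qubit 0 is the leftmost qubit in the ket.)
0.9456|010⟩ + 0.3255|100⟩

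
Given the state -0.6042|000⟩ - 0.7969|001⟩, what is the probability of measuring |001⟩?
0.635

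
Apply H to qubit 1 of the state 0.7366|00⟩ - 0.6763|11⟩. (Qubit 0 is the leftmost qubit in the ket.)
0.5209|00⟩ + 0.5209|01⟩ - 0.4782|10⟩ + 0.4782|11⟩

H on qubit 1 mixes each pair of kets that differ only in qubit 1: amplitudes (a, b) of (|…0…⟩, |…1…⟩) become ((a + b)/√2, (a − b)/√2). Kets absent from the input have amplitude 0.
(|00⟩, |01⟩): (a, b) = (0.7366, 0) → (0.5209, 0.5209)
(|10⟩, |11⟩): (a, b) = (0, -0.6763) → (-0.4782, 0.4782)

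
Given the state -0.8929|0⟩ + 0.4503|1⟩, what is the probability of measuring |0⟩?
0.7973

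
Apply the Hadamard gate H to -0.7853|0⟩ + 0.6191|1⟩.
-0.1175|0⟩ - 0.9931|1⟩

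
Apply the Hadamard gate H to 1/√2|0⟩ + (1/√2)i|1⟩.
(1/2 + (1/2)i)|0⟩ + (1/2 - (1/2)i)|1⟩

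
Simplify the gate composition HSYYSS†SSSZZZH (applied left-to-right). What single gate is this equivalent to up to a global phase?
X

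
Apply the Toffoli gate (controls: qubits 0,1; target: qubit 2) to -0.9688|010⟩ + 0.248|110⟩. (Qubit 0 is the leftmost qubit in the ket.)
-0.9688|010⟩ + 0.248|111⟩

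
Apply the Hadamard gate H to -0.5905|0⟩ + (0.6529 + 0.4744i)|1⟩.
(0.04412 + 0.3355i)|0⟩ + (-0.8792 - 0.3355i)|1⟩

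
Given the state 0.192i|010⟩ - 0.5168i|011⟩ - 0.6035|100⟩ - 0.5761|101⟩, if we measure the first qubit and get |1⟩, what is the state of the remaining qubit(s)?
-0.7233|00⟩ - 0.6905|01⟩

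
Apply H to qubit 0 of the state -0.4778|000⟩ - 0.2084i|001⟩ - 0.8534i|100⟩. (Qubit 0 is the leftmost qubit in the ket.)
(-0.3379 - 0.6034i)|000⟩ - 0.1474i|001⟩ + (-0.3379 + 0.6034i)|100⟩ - 0.1474i|101⟩

H on qubit 0 mixes each pair of kets that differ only in qubit 0: amplitudes (a, b) of (|…0…⟩, |…1…⟩) become ((a + b)/√2, (a − b)/√2). Kets absent from the input have amplitude 0.
(|000⟩, |100⟩): (a, b) = (-0.4778, -0.8534i) → ((-0.3379 - 0.6034i), (-0.3379 + 0.6034i))
(|001⟩, |101⟩): (a, b) = (-0.2084i, 0) → (-0.1474i, -0.1474i)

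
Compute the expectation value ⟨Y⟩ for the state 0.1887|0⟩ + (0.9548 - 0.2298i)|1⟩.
-0.08673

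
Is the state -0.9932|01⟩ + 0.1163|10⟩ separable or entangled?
Entangled

Writing the state as a|00⟩ + b|01⟩ + c|10⟩ + d|11⟩, it is a product state iff ad − bc = 0.
Here (a, b, c, d) = (0, -0.9932, 0.1163, 0): ad − bc = (0)(0) − (-0.9932)(0.1163) = 0.1155 ≠ 0, so the state is entangled.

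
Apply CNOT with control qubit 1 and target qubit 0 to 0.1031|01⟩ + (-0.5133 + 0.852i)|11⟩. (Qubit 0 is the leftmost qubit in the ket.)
(-0.5133 + 0.852i)|01⟩ + 0.1031|11⟩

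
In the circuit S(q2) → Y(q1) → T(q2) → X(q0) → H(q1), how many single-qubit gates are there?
5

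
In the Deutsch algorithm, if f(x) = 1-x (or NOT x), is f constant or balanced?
Balanced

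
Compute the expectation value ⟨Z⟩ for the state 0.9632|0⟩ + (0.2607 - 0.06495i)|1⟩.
0.8556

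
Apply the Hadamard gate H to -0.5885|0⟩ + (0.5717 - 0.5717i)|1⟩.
(-0.01188 - 0.4043i)|0⟩ + (-0.8204 + 0.4043i)|1⟩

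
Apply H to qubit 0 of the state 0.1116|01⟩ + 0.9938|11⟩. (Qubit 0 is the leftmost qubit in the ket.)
0.7816|01⟩ - 0.6238|11⟩

H on qubit 0 mixes each pair of kets that differ only in qubit 0: amplitudes (a, b) of (|…0…⟩, |…1…⟩) become ((a + b)/√2, (a − b)/√2). Kets absent from the input have amplitude 0.
(|01⟩, |11⟩): (a, b) = (0.1116, 0.9938) → (0.7816, -0.6238)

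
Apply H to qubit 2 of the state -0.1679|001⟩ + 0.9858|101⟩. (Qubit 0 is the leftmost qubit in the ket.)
-0.1187|000⟩ + 0.1187|001⟩ + 0.6971|100⟩ - 0.6971|101⟩

H on qubit 2 mixes each pair of kets that differ only in qubit 2: amplitudes (a, b) of (|…0…⟩, |…1…⟩) become ((a + b)/√2, (a − b)/√2). Kets absent from the input have amplitude 0.
(|000⟩, |001⟩): (a, b) = (0, -0.1679) → (-0.1187, 0.1187)
(|100⟩, |101⟩): (a, b) = (0, 0.9858) → (0.6971, -0.6971)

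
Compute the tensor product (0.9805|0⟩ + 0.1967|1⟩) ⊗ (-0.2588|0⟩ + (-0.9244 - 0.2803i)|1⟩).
-0.2538|00⟩ + (-0.9064 - 0.2748i)|01⟩ - 0.05091|10⟩ + (-0.1818 - 0.05514i)|11⟩

amp(|b₁b₂…⟩) = product of the factor amplitudes for bits b₁, b₂, …; only kets whose every factor amplitude is nonzero survive.
|00⟩: (0.9805)(-0.2588) = -0.2538
|01⟩: (0.9805)(-0.9244 - 0.2803i) = (-0.9064 - 0.2748i)
|10⟩: (0.1967)(-0.2588) = -0.05091
|11⟩: (0.1967)(-0.9244 - 0.2803i) = (-0.1818 - 0.05514i)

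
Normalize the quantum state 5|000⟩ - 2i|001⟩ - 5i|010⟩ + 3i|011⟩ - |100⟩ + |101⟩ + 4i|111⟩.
0.5556|000⟩ - 0.2222i|001⟩ - 0.5556i|010⟩ + 0.3333i|011⟩ - 0.1111|100⟩ + 0.1111|101⟩ + 0.4444i|111⟩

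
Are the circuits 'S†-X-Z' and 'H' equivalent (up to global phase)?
No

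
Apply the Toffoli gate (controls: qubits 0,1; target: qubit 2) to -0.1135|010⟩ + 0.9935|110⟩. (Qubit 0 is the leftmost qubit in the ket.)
-0.1135|010⟩ + 0.9935|111⟩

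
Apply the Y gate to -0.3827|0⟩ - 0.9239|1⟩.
0.9239i|0⟩ - 0.3827i|1⟩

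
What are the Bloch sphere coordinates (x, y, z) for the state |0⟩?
(0, 0, 1)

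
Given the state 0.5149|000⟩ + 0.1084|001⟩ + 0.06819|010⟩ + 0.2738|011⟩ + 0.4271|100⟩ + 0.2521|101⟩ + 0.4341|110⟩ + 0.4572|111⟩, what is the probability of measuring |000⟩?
0.2651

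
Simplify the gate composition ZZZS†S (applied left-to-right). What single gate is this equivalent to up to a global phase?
Z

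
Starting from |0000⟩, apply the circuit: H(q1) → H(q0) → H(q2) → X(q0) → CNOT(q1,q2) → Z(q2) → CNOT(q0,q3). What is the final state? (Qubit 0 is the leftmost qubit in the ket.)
1/√8|0000⟩ - 1/√8|0010⟩ + 1/√8|0100⟩ - 1/√8|0110⟩ + 1/√8|1001⟩ - 1/√8|1011⟩ + 1/√8|1101⟩ - 1/√8|1111⟩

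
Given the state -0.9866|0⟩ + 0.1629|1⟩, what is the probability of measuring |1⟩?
0.02654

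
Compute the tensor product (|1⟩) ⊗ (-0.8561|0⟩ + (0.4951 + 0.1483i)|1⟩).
-0.8561|10⟩ + (0.4951 + 0.1483i)|11⟩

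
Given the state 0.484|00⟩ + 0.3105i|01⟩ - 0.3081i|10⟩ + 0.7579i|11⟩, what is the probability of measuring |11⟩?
0.5744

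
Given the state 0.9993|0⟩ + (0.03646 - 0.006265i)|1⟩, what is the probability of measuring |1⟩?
0.001369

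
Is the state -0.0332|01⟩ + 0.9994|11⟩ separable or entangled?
Separable

Writing the state as a|00⟩ + b|01⟩ + c|10⟩ + d|11⟩, it is a product state iff ad − bc = 0.
Here (a, b, c, d) = (0, -0.0332, 0, 0.9994): ad − bc = (0)(0.9994) − (-0.0332)(0) = 0, so the state is separable.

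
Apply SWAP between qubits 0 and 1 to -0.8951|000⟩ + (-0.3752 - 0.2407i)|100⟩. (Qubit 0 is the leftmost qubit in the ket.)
-0.8951|000⟩ + (-0.3752 - 0.2407i)|010⟩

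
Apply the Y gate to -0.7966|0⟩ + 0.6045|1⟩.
-0.6045i|0⟩ - 0.7966i|1⟩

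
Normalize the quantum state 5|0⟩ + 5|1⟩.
1/√2|0⟩ + 1/√2|1⟩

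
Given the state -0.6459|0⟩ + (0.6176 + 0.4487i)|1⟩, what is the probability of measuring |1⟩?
0.5828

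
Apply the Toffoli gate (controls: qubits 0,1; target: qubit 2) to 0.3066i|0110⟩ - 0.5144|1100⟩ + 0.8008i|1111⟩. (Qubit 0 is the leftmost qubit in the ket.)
0.3066i|0110⟩ + 0.8008i|1101⟩ - 0.5144|1110⟩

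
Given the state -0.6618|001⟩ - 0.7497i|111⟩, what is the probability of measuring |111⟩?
0.5621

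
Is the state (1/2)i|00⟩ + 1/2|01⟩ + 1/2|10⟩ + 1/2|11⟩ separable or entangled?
Entangled

Writing the state as a|00⟩ + b|01⟩ + c|10⟩ + d|11⟩, it is a product state iff ad − bc = 0.
Here (a, b, c, d) = ((1/2)i, 1/2, 1/2, 1/2): ad − bc = ((1/2)i)(1/2) − (1/2)(1/2) = (-0.25 + 0.25i) ≠ 0, so the state is entangled.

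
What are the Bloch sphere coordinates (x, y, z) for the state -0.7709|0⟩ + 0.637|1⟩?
(-0.9821, 0, 0.1885)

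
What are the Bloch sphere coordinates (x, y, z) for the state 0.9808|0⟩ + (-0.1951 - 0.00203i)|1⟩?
(-0.3827, -0.003982, 0.9239)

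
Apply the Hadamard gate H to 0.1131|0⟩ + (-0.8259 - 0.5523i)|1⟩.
(-0.504 - 0.3905i)|0⟩ + (0.664 + 0.3905i)|1⟩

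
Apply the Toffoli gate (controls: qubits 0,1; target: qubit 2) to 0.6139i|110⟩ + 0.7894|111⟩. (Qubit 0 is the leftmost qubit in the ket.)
0.7894|110⟩ + 0.6139i|111⟩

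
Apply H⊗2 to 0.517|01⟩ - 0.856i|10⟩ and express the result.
(0.2585 - 0.428i)|00⟩ + (-0.2585 - 0.428i)|01⟩ + (0.2585 + 0.428i)|10⟩ + (-0.2585 + 0.428i)|11⟩

H⊗2 gives amp(|y⟩) = (1/2) Σ_x (−1)^(x·y) amp(|x⟩), where x·y is the number of positions in which both x and y have a 1.
|00⟩: (0.517 - 0.856i)/2 = (0.2585 - 0.428i)
|01⟩: (-0.517 - 0.856i)/2 = (-0.2585 - 0.428i)
|10⟩: (0.517 + 0.856i)/2 = (0.2585 + 0.428i)
|11⟩: (-0.517 + 0.856i)/2 = (-0.2585 + 0.428i)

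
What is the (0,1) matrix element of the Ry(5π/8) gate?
-0.8315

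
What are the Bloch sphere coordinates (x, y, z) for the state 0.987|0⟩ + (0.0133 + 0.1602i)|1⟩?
(0.02625, 0.3162, 0.9483)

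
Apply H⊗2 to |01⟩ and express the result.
1/2|00⟩ - 1/2|01⟩ + 1/2|10⟩ - 1/2|11⟩

H⊗2 gives amp(|y⟩) = (1/2) Σ_x (−1)^(x·y) amp(|x⟩), where x·y is the number of positions in which both x and y have a 1.
|00⟩: (1)/2 = 1/2
|01⟩: (-1)/2 = -1/2
|10⟩: (1)/2 = 1/2
|11⟩: (-1)/2 = -1/2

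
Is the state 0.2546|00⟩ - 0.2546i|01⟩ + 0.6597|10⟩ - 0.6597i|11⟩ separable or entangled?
Separable

Writing the state as a|00⟩ + b|01⟩ + c|10⟩ + d|11⟩, it is a product state iff ad − bc = 0.
Here (a, b, c, d) = (0.2546, -0.2546i, 0.6597, -0.6597i): ad − bc = (0.2546)(-0.6597i) − (-0.2546i)(0.6597) = 0, so the state is separable.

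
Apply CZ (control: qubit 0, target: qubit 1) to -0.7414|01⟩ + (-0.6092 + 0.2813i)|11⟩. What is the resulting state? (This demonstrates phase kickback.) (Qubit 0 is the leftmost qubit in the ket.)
-0.7414|01⟩ + (0.6092 - 0.2813i)|11⟩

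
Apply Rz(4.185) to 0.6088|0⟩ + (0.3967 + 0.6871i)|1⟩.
(-0.3034 - 0.5278i)|0⟩ + (-0.7934 + 0.001506i)|1⟩

Rz(4.185) = [[e^(−iθ/2), 0], [0, e^(iθ/2)]] with e^(±iθ/2) = cos(θ/2) ± i·sin(θ/2); θ = 4.185, cos(θ/2) ≈ -0.498358, sin(θ/2) ≈ 0.866971.
With a = amp(|0⟩) = 0.6088 and b = amp(|1⟩) = (0.3967 + 0.6871i):
new amp(|0⟩) = (-0.498358 - 0.866971i)·a = (-0.3034 - 0.5278i)
new amp(|1⟩) = (-0.498358 + 0.866971i)·b = (-0.7934 + 0.001506i)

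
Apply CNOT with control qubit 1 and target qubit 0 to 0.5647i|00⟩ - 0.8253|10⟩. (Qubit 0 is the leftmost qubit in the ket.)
0.5647i|00⟩ - 0.8253|10⟩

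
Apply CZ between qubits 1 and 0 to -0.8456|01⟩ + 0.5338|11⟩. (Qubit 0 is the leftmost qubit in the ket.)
-0.8456|01⟩ - 0.5338|11⟩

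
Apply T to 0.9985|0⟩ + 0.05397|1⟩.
0.9985|0⟩ + (0.03816 + 0.03816i)|1⟩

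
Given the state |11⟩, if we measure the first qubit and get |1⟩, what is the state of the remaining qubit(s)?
|1⟩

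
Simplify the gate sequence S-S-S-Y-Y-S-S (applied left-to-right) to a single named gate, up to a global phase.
S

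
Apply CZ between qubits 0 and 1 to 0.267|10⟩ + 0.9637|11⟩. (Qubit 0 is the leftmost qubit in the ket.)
0.267|10⟩ - 0.9637|11⟩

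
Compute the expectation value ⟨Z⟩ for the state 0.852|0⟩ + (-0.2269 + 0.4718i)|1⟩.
0.4518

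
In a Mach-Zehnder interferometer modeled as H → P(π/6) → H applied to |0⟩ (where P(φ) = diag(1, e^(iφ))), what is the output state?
(0.933 + 0.25i)|0⟩ + (0.06699 - 0.25i)|1⟩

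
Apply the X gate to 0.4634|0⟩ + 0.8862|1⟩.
0.8862|0⟩ + 0.4634|1⟩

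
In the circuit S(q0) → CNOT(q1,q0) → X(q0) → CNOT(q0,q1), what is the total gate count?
4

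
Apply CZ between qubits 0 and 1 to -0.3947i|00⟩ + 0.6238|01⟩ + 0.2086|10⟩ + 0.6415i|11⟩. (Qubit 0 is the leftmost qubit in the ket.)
-0.3947i|00⟩ + 0.6238|01⟩ + 0.2086|10⟩ - 0.6415i|11⟩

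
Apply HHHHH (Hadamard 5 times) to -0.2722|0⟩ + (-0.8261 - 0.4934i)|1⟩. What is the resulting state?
(-0.7766 - 0.3489i)|0⟩ + (0.3917 + 0.3489i)|1⟩

H² = I, so H^5 = H: a single Hadamard. With (a, b) = (-0.2722, (-0.8261 - 0.4934i)), H gives ((a + b)/√2, (a − b)/√2) = ((-0.7766 - 0.3489i), (0.3917 + 0.3489i)).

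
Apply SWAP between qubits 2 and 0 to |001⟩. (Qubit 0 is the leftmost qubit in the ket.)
|100⟩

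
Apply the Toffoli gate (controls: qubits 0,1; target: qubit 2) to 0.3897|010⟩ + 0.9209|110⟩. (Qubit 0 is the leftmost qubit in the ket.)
0.3897|010⟩ + 0.9209|111⟩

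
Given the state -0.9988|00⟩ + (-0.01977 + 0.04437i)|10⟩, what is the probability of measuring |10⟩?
0.00236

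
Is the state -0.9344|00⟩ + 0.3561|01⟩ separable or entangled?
Separable

Writing the state as a|00⟩ + b|01⟩ + c|10⟩ + d|11⟩, it is a product state iff ad − bc = 0.
Here (a, b, c, d) = (-0.9344, 0.3561, 0, 0): ad − bc = (-0.9344)(0) − (0.3561)(0) = 0, so the state is separable.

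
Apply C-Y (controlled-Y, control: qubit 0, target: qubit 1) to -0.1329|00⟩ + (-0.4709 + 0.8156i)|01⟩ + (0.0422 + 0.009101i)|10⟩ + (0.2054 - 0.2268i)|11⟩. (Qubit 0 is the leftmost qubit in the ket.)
-0.1329|00⟩ + (-0.4709 + 0.8156i)|01⟩ + (-0.2268 - 0.2054i)|10⟩ + (-0.009101 + 0.0422i)|11⟩

C-Y leaves the control-|0⟩ kets |00⟩, |01⟩ unchanged and applies Y to qubit 1 on the control-|1⟩ pair (|10⟩, |11⟩).
Y = [[0, -i], [i, 0]].
With a = amp(|10⟩) = (0.0422 + 0.009101i) and b = amp(|11⟩) = (0.2054 - 0.2268i):
new amp(|10⟩) = (-i)·b = (-0.2268 - 0.2054i)
new amp(|11⟩) = (i)·a = (-0.009101 + 0.0422i)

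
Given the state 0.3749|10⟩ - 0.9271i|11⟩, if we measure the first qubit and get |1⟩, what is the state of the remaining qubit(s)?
0.3749|0⟩ - 0.9271i|1⟩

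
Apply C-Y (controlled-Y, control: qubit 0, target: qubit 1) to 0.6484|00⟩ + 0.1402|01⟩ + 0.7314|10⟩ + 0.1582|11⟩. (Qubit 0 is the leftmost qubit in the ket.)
0.6484|00⟩ + 0.1402|01⟩ - 0.1582i|10⟩ + 0.7314i|11⟩

C-Y leaves the control-|0⟩ kets |00⟩, |01⟩ unchanged and applies Y to qubit 1 on the control-|1⟩ pair (|10⟩, |11⟩).
Y = [[0, -i], [i, 0]].
With a = amp(|10⟩) = 0.7314 and b = amp(|11⟩) = 0.1582:
new amp(|10⟩) = (-i)·b = -0.1582i
new amp(|11⟩) = (i)·a = 0.7314i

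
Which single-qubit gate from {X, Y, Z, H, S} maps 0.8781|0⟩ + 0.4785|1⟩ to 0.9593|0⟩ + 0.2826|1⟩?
H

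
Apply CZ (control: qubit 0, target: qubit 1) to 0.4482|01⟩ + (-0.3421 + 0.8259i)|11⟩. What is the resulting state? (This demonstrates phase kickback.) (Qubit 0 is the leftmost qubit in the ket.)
0.4482|01⟩ + (0.3421 - 0.8259i)|11⟩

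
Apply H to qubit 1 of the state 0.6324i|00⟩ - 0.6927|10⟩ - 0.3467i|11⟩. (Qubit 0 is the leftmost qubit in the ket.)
0.4472i|00⟩ + 0.4472i|01⟩ + (-0.4898 - 0.2452i)|10⟩ + (-0.4898 + 0.2452i)|11⟩

H on qubit 1 mixes each pair of kets that differ only in qubit 1: amplitudes (a, b) of (|…0…⟩, |…1…⟩) become ((a + b)/√2, (a − b)/√2). Kets absent from the input have amplitude 0.
(|00⟩, |01⟩): (a, b) = (0.6324i, 0) → (0.4472i, 0.4472i)
(|10⟩, |11⟩): (a, b) = (-0.6927, -0.3467i) → ((-0.4898 - 0.2452i), (-0.4898 + 0.2452i))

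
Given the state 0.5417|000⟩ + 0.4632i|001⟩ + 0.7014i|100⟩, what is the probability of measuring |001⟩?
0.2146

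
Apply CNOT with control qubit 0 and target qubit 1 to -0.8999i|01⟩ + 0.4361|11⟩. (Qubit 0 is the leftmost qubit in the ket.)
-0.8999i|01⟩ + 0.4361|10⟩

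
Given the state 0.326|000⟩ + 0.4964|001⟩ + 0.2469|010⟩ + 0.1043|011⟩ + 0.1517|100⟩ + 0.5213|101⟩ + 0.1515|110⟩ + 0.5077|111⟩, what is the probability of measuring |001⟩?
0.2464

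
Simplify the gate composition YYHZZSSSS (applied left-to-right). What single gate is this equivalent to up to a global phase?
H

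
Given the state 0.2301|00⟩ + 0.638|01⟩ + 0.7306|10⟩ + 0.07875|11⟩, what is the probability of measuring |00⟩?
0.05295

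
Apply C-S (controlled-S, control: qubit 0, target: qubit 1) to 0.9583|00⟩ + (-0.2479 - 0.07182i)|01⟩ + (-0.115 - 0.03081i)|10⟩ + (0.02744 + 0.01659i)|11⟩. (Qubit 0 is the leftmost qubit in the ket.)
0.9583|00⟩ + (-0.2479 - 0.07182i)|01⟩ + (-0.115 - 0.03081i)|10⟩ + (-0.01659 + 0.02744i)|11⟩

C-S leaves the control-|0⟩ kets |00⟩, |01⟩ unchanged and applies S to qubit 1 on the control-|1⟩ pair (|10⟩, |11⟩).
S = [[1, 0], [0, i]].
With a = amp(|10⟩) = (-0.115 - 0.03081i) and b = amp(|11⟩) = (0.02744 + 0.01659i):
new amp(|10⟩) = (1)·a = (-0.115 - 0.03081i)
new amp(|11⟩) = (i)·b = (-0.01659 + 0.02744i)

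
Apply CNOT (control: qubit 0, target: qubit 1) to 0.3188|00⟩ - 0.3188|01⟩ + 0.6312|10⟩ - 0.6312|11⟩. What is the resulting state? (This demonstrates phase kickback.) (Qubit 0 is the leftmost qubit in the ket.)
0.3188|00⟩ - 0.3188|01⟩ - 0.6312|10⟩ + 0.6312|11⟩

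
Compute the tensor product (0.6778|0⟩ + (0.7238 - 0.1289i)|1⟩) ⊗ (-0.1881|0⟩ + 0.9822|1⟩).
-0.1275|00⟩ + 0.6657|01⟩ + (-0.1361 + 0.02425i)|10⟩ + (0.7109 - 0.1266i)|11⟩

amp(|b₁b₂…⟩) = product of the factor amplitudes for bits b₁, b₂, …; only kets whose every factor amplitude is nonzero survive.
|00⟩: (0.6778)(-0.1881) = -0.1275
|01⟩: (0.6778)(0.9822) = 0.6657
|10⟩: (0.7238 - 0.1289i)(-0.1881) = (-0.1361 + 0.02425i)
|11⟩: (0.7238 - 0.1289i)(0.9822) = (0.7109 - 0.1266i)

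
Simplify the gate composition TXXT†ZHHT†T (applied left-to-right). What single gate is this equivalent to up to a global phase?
Z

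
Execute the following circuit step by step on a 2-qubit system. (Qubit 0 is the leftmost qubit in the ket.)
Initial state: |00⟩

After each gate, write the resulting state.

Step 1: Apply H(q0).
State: 1/√2|00⟩ + 1/√2|10⟩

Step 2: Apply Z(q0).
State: 1/√2|00⟩ - 1/√2|10⟩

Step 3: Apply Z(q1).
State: 1/√2|00⟩ - 1/√2|10⟩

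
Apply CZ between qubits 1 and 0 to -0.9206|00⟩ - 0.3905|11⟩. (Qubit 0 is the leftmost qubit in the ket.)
-0.9206|00⟩ + 0.3905|11⟩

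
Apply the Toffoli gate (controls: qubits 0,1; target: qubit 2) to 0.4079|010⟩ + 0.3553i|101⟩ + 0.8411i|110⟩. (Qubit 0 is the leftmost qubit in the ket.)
0.4079|010⟩ + 0.3553i|101⟩ + 0.8411i|111⟩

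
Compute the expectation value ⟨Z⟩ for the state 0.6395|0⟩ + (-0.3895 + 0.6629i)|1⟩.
-0.1822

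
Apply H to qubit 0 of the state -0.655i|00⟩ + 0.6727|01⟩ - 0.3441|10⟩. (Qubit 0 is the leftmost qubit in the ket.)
(-0.2433 - 0.4632i)|00⟩ + 0.4757|01⟩ + (0.2433 - 0.4632i)|10⟩ + 0.4757|11⟩

H on qubit 0 mixes each pair of kets that differ only in qubit 0: amplitudes (a, b) of (|…0…⟩, |…1…⟩) become ((a + b)/√2, (a − b)/√2). Kets absent from the input have amplitude 0.
(|00⟩, |10⟩): (a, b) = (-0.655i, -0.3441) → ((-0.2433 - 0.4632i), (0.2433 - 0.4632i))
(|01⟩, |11⟩): (a, b) = (0.6727, 0) → (0.4757, 0.4757)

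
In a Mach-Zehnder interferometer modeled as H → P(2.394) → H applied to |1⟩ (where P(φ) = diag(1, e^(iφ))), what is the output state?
(0.8667 - 0.3399i)|0⟩ + (0.1333 + 0.3399i)|1⟩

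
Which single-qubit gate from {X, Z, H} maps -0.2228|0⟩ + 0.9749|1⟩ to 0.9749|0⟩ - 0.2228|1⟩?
X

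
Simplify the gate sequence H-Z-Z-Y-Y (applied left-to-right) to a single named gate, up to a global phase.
H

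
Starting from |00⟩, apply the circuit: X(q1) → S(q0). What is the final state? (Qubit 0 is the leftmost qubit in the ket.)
|01⟩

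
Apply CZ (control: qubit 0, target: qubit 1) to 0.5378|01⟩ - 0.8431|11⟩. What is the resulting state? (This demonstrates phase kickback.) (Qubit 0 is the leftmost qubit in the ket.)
0.5378|01⟩ + 0.8431|11⟩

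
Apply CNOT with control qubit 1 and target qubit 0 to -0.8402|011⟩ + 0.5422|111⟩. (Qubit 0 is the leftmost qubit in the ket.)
0.5422|011⟩ - 0.8402|111⟩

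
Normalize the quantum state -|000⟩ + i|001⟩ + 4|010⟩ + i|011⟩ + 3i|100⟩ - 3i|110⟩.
-0.1644|000⟩ + 0.1644i|001⟩ + 0.6576|010⟩ + 0.1644i|011⟩ + 0.4932i|100⟩ - 0.4932i|110⟩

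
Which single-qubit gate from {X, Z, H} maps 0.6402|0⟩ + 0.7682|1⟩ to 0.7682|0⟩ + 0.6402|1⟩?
X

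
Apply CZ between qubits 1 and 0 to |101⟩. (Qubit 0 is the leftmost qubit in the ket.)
|101⟩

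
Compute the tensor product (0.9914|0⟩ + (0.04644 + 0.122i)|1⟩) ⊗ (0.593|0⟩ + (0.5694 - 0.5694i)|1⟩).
0.5879|00⟩ + (0.5645 - 0.5645i)|01⟩ + (0.02754 + 0.07235i)|10⟩ + (0.09591 + 0.04302i)|11⟩

amp(|b₁b₂…⟩) = product of the factor amplitudes for bits b₁, b₂, …; only kets whose every factor amplitude is nonzero survive.
|00⟩: (0.9914)(0.593) = 0.5879
|01⟩: (0.9914)(0.5694 - 0.5694i) = (0.5645 - 0.5645i)
|10⟩: (0.04644 + 0.122i)(0.593) = (0.02754 + 0.07235i)
|11⟩: (0.04644 + 0.122i)(0.5694 - 0.5694i) = (0.09591 + 0.04302i)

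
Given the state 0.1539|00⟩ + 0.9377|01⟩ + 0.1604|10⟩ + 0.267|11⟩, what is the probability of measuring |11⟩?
0.07129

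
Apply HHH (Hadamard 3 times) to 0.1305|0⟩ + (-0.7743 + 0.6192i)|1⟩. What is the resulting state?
(-0.4552 + 0.4378i)|0⟩ + (0.6398 - 0.4378i)|1⟩

H² = I, so H^3 = H: a single Hadamard. With (a, b) = (0.1305, (-0.7743 + 0.6192i)), H gives ((a + b)/√2, (a − b)/√2) = ((-0.4552 + 0.4378i), (0.6398 - 0.4378i)).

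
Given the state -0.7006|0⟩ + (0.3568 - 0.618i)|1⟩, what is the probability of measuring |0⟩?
0.4908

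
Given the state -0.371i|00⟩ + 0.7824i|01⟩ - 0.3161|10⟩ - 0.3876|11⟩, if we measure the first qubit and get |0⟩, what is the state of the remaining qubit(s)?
-0.4285i|0⟩ + 0.9036i|1⟩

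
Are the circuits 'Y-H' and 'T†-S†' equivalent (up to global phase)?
No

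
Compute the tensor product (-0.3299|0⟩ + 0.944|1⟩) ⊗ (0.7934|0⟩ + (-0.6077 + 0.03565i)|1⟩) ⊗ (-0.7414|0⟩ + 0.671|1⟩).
0.1941|000⟩ - 0.1756|001⟩ + (-0.1486 + 0.00872i)|010⟩ + (0.1345 - 0.007892i)|011⟩ - 0.5553|100⟩ + 0.5026|101⟩ + (0.4253 - 0.02495i)|110⟩ + (-0.3849 + 0.02258i)|111⟩

amp(|b₁b₂…⟩) = product of the factor amplitudes for bits b₁, b₂, …; only kets whose every factor amplitude is nonzero survive.
|000⟩: (-0.3299)(0.7934)(-0.7414) = 0.1941
|001⟩: (-0.3299)(0.7934)(0.671) = -0.1756
|010⟩: (-0.3299)(-0.6077 + 0.03565i)(-0.7414) = (-0.1486 + 0.00872i)
|011⟩: (-0.3299)(-0.6077 + 0.03565i)(0.671) = (0.1345 - 0.007892i)
|100⟩: (0.944)(0.7934)(-0.7414) = -0.5553
|101⟩: (0.944)(0.7934)(0.671) = 0.5026
|110⟩: (0.944)(-0.6077 + 0.03565i)(-0.7414) = (0.4253 - 0.02495i)
|111⟩: (0.944)(-0.6077 + 0.03565i)(0.671) = (-0.3849 + 0.02258i)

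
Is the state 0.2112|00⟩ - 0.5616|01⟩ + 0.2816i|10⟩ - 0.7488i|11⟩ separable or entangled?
Separable

Writing the state as a|00⟩ + b|01⟩ + c|10⟩ + d|11⟩, it is a product state iff ad − bc = 0.
Here (a, b, c, d) = (0.2112, -0.5616, 0.2816i, -0.7488i): ad − bc = (0.2112)(-0.7488i) − (-0.5616)(0.2816i) = 0, so the state is separable.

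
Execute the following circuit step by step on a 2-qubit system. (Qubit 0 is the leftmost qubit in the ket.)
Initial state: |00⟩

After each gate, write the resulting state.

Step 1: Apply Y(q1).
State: i|01⟩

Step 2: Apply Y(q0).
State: -|11⟩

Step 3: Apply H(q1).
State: -1/√2|10⟩ + 1/√2|11⟩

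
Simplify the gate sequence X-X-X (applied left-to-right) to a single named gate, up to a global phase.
X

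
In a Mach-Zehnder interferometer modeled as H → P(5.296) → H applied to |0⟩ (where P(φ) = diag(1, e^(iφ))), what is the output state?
(0.7755 - 0.4172i)|0⟩ + (0.2245 + 0.4172i)|1⟩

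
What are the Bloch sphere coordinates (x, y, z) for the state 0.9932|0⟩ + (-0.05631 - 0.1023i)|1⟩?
(-0.1119, -0.2032, 0.9728)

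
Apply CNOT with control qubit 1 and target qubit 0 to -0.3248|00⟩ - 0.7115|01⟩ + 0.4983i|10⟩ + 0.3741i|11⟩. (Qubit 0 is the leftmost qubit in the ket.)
-0.3248|00⟩ + 0.3741i|01⟩ + 0.4983i|10⟩ - 0.7115|11⟩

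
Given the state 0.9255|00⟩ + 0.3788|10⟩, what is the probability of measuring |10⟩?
0.1435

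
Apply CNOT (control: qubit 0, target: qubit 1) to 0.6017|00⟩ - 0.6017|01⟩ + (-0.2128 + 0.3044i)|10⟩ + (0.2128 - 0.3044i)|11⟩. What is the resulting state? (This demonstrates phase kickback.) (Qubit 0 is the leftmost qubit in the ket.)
0.6017|00⟩ - 0.6017|01⟩ + (0.2128 - 0.3044i)|10⟩ + (-0.2128 + 0.3044i)|11⟩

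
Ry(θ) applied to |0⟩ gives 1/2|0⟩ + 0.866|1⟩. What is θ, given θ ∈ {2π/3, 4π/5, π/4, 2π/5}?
2π/3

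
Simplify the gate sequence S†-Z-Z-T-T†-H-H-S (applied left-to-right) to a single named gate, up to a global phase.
I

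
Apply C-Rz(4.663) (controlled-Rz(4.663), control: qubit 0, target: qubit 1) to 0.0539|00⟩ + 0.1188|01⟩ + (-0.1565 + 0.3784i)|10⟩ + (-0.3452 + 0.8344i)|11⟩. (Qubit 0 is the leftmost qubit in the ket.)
0.0539|00⟩ + 0.1188|01⟩ + (0.382 - 0.1475i)|10⟩ + (-0.3664 - 0.8253i)|11⟩

C-Rz(4.663) leaves the control-|0⟩ kets |00⟩, |01⟩ unchanged and applies Rz(4.663) to qubit 1 on the control-|1⟩ pair (|10⟩, |11⟩).
Rz(4.663) = [[e^(−iθ/2), 0], [0, e^(iθ/2)]] with e^(±iθ/2) = cos(θ/2) ± i·sin(θ/2); θ = 4.663, cos(θ/2) ≈ -0.689431, sin(θ/2) ≈ 0.724351.
With a = amp(|10⟩) = (-0.1565 + 0.3784i) and b = amp(|11⟩) = (-0.3452 + 0.8344i):
new amp(|10⟩) = (-0.689431 - 0.724351i)·a = (0.382 - 0.1475i)
new amp(|11⟩) = (-0.689431 + 0.724351i)·b = (-0.3664 - 0.8253i)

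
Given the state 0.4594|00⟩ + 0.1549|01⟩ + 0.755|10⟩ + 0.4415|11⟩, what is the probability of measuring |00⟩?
0.211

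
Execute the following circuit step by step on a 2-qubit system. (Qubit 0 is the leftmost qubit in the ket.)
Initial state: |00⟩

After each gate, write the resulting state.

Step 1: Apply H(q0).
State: 1/√2|00⟩ + 1/√2|10⟩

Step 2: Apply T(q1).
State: 1/√2|00⟩ + 1/√2|10⟩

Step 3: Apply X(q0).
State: 1/√2|00⟩ + 1/√2|10⟩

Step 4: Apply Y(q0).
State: -(1/√2)i|00⟩ + (1/√2)i|10⟩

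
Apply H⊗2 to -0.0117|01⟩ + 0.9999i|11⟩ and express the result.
(-0.00585 + 0.5i)|00⟩ + (0.00585 - 0.5i)|01⟩ + (-0.00585 - 0.5i)|10⟩ + (0.00585 + 0.5i)|11⟩

H⊗2 gives amp(|y⟩) = (1/2) Σ_x (−1)^(x·y) amp(|x⟩), where x·y is the number of positions in which both x and y have a 1.
|00⟩: (-0.0117 + 0.9999i)/2 = (-0.00585 + 0.5i)
|01⟩: (0.0117 - 0.9999i)/2 = (0.00585 - 0.5i)
|10⟩: (-0.0117 - 0.9999i)/2 = (-0.00585 - 0.5i)
|11⟩: (0.0117 + 0.9999i)/2 = (0.00585 + 0.5i)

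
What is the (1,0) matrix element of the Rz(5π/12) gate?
0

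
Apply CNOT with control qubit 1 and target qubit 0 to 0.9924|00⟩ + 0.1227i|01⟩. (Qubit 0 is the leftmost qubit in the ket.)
0.9924|00⟩ + 0.1227i|11⟩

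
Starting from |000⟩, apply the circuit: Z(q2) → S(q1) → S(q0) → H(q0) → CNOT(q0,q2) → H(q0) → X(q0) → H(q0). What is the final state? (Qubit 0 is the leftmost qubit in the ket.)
1/√2|000⟩ - 1/√2|101⟩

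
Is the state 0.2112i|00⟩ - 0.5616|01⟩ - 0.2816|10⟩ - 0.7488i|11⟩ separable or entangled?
Separable

Writing the state as a|00⟩ + b|01⟩ + c|10⟩ + d|11⟩, it is a product state iff ad − bc = 0.
Here (a, b, c, d) = (0.2112i, -0.5616, -0.2816, -0.7488i): ad − bc = (0.2112i)(-0.7488i) − (-0.5616)(-0.2816) = 0, so the state is separable.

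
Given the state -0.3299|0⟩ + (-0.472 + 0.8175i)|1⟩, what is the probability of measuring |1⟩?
0.8911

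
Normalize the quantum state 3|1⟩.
|1⟩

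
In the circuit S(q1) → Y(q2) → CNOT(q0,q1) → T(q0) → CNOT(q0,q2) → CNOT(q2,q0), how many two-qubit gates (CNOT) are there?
3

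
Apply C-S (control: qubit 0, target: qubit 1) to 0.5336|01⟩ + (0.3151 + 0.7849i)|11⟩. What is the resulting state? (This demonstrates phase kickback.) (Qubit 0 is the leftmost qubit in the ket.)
0.5336|01⟩ + (-0.7849 + 0.3151i)|11⟩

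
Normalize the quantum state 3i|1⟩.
i|1⟩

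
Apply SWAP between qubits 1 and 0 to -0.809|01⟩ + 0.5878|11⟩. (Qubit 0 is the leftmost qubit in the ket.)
-0.809|10⟩ + 0.5878|11⟩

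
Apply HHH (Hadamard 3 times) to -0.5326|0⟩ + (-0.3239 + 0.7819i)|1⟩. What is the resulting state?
(-0.6056 + 0.5529i)|0⟩ + (-0.1476 - 0.5529i)|1⟩

H² = I, so H^3 = H: a single Hadamard. With (a, b) = (-0.5326, (-0.3239 + 0.7819i)), H gives ((a + b)/√2, (a − b)/√2) = ((-0.6056 + 0.5529i), (-0.1476 - 0.5529i)).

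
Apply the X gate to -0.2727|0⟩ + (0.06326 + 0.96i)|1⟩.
(0.06326 + 0.96i)|0⟩ - 0.2727|1⟩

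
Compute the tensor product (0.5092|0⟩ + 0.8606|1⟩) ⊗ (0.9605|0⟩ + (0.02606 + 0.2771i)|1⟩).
0.4891|00⟩ + (0.01327 + 0.1411i)|01⟩ + 0.8266|10⟩ + (0.02243 + 0.2385i)|11⟩

amp(|b₁b₂…⟩) = product of the factor amplitudes for bits b₁, b₂, …; only kets whose every factor amplitude is nonzero survive.
|00⟩: (0.5092)(0.9605) = 0.4891
|01⟩: (0.5092)(0.02606 + 0.2771i) = (0.01327 + 0.1411i)
|10⟩: (0.8606)(0.9605) = 0.8266
|11⟩: (0.8606)(0.02606 + 0.2771i) = (0.02243 + 0.2385i)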